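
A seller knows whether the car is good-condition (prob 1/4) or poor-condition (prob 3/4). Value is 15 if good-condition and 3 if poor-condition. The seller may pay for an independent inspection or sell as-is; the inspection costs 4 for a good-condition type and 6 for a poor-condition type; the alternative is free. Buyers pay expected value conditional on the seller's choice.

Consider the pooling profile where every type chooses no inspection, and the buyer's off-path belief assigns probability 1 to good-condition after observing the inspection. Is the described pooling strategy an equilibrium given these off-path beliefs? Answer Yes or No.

On path, the buyer holds the prior and pays 1/4·15 + 3/4·3 = 6. Off path (the inspection), believing good-condition, it pays 15.
good-condition: no inspection nets 6; the inspection nets 15 − 4 = 11. good-condition would deviate.
poor-condition: no inspection nets 6; the inspection nets 15 − 6 = 9. poor-condition would deviate.
A type deviates, so pooling fails.

No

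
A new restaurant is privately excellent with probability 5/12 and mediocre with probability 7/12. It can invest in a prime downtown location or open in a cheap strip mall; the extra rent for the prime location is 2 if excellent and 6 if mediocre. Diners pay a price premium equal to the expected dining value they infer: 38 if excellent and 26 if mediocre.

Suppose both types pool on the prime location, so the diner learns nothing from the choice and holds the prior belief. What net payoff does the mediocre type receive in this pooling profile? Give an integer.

25

Pooled price premium = 5/12·38 + 7/12·26 = 31.
mediocre pays cost 6 for the prime location, so net payoff = 31 − 6 = 25.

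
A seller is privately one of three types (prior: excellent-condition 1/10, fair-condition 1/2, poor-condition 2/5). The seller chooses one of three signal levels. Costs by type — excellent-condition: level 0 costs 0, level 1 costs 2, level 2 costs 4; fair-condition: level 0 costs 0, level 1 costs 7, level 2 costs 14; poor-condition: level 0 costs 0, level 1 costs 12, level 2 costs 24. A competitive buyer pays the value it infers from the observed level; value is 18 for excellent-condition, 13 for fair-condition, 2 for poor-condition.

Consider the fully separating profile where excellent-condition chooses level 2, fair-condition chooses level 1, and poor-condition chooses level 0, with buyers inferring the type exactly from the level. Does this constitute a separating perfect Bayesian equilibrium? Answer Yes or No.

Separating prices: level 2 → 18, level 1 → 13, level 0 → 2.
excellent-condition (assigned level 2): level 0: 2 − 0 = 2; level 1: 13 − 2 = 11; level 2: 18 − 4 = 14. excellent-condition stays.
fair-condition (assigned level 1): level 0: 2 − 0 = 2; level 1: 13 − 7 = 6; level 2: 18 − 14 = 4. fair-condition stays.
poor-condition (assigned level 0): level 0: 2 − 0 = 2; level 1: 13 − 12 = 1; level 2: 18 − 24 = -6. poor-condition stays.
Every type prefers its assigned level; separation holds.

Yes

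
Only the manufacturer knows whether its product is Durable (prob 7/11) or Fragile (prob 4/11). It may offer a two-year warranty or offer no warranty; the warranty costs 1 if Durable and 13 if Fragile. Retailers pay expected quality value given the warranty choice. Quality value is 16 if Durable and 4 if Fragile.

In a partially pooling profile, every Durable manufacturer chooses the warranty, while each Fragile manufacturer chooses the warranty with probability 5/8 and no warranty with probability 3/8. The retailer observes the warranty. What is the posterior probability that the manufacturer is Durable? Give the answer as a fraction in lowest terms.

14/19

P(the warranty) = (7/11)·1 + (4/11)·(5/8) = 19/22.
By Bayes' rule, P(Durable | the warranty) = (7/11) / (19/22) = 14/19.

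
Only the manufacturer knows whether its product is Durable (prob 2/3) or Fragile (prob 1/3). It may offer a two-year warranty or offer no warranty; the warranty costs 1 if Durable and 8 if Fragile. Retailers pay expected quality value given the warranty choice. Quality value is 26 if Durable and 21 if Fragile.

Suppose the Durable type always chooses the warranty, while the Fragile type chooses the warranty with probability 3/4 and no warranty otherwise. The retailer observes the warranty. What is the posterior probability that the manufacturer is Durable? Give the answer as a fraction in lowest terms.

P(the warranty) = (2/3)·1 + (1/3)·(3/4) = 11/12.
By Bayes' rule, P(Durable | the warranty) = (2/3) / (11/12) = 8/11.

8/11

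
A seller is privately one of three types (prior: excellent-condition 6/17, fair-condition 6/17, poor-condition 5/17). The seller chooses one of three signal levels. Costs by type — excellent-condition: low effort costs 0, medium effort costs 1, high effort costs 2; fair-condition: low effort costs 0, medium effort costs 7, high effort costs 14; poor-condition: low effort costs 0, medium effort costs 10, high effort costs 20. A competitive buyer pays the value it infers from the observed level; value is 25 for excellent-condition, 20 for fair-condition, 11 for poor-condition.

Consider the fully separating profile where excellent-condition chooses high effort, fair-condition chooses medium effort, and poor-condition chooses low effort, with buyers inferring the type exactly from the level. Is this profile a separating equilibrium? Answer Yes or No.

Separating prices: high effort → 25, medium effort → 20, low effort → 11.
excellent-condition (assigned high effort): low effort: 11 − 0 = 11; medium effort: 20 − 1 = 19; high effort: 25 − 2 = 23. excellent-condition stays.
fair-condition (assigned medium effort): low effort: 11 − 0 = 11; medium effort: 20 − 7 = 13; high effort: 25 − 14 = 11. fair-condition stays.
poor-condition (assigned low effort): low effort: 11 − 0 = 11; medium effort: 20 − 10 = 10; high effort: 25 − 20 = 5. poor-condition stays.
Every type prefers its assigned level; separation holds.

Yes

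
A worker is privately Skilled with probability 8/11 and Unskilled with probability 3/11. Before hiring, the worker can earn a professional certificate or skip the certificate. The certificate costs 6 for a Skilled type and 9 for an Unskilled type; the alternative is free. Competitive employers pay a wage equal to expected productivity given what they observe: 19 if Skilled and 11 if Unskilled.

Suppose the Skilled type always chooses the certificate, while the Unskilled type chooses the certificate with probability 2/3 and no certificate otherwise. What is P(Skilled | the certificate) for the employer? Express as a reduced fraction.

4/5

P(the certificate) = (8/11)·1 + (3/11)·(2/3) = 10/11.
By Bayes' rule, P(Skilled | the certificate) = (8/11) / (10/11) = 4/5.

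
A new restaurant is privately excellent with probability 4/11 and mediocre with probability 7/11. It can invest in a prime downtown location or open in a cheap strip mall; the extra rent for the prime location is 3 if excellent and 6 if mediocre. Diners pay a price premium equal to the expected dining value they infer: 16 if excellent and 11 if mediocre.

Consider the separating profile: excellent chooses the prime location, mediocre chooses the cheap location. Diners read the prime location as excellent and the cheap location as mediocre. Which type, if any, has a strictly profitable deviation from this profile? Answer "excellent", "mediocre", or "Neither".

Neither

The prime location pays 16; the cheap location pays 11.
excellent: assigned the prime location, nets 16 − 3 = 13; deviating to the cheap location nets 11.
mediocre: assigned the cheap location, nets 11; deviating to the prime location nets 16 − 6 = 10.
Both types strictly prefer their assigned action; no profitable deviation.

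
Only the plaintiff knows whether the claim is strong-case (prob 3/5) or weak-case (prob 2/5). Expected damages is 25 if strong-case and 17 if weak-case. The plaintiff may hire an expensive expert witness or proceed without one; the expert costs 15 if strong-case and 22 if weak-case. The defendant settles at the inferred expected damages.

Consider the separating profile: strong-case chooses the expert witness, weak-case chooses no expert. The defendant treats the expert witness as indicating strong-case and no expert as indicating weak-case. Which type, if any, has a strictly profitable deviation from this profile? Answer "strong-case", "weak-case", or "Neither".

The expert witness pays 25; no expert pays 17.
strong-case: assigned the expert witness, nets 25 − 15 = 10; deviating to no expert nets 17.
weak-case: assigned no expert, nets 17; deviating to the expert witness nets 25 − 22 = 3.
The strong-case type gains 7 by deviating.

strong-case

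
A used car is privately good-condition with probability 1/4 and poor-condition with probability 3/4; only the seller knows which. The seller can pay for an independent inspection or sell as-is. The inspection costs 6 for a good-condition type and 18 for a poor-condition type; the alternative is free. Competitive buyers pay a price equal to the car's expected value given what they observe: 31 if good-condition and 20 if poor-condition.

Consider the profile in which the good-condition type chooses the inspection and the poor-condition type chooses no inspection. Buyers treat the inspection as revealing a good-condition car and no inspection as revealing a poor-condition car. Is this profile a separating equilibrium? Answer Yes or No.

Under these beliefs, the inspection earns price 31 and no inspection earns price 20.
good-condition: the inspection nets 31 − 6 = 25; no inspection nets 20. good-condition prefers the inspection.
poor-condition: the inspection nets 31 − 18 = 13; no inspection nets 20. poor-condition prefers no inspection.
Neither type deviates, so the separating profile is an equilibrium.

Yes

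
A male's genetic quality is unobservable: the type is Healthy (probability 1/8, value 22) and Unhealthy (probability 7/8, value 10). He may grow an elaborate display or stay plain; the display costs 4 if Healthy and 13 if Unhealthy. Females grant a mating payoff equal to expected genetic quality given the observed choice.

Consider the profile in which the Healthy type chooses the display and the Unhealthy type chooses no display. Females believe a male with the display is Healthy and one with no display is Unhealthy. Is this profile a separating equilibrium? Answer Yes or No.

Yes

Under these beliefs, the display earns mating payoff 22 and no display earns mating payoff 10.
Healthy: the display nets 22 − 4 = 18; no display nets 10. Healthy prefers the display.
Unhealthy: the display nets 22 − 13 = 9; no display nets 10. Unhealthy prefers no display.
Neither type deviates, so the separating profile is an equilibrium.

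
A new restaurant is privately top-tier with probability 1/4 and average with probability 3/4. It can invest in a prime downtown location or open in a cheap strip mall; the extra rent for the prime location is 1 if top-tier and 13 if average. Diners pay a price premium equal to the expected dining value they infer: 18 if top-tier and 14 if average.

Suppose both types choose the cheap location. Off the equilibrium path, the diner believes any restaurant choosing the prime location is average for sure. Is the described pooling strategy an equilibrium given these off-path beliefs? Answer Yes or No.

On path, the diner holds the prior and pays 1/4·18 + 3/4·14 = 15. Off path (the prime location), believing average, it pays 14.
top-tier: the cheap location nets 15; the prime location nets 14 − 1 = 13. top-tier stays.
average: the cheap location nets 15; the prime location nets 14 − 13 = 1. average stays.
No type deviates, so pooling is sustained.

Yes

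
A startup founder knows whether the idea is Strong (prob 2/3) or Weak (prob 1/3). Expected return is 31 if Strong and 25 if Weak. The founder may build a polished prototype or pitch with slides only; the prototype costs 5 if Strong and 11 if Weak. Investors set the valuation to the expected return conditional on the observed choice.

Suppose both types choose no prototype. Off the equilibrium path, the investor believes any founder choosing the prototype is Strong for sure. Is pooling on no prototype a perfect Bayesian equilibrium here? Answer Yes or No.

Yes

On path, the investor holds the prior and pays 2/3·31 + 1/3·25 = 29. Off path (the prototype), believing Strong, it pays 31.
Strong: no prototype nets 29; the prototype nets 31 − 5 = 26. Strong stays.
Weak: no prototype nets 29; the prototype nets 31 − 11 = 20. Weak stays.
No type deviates, so pooling is sustained.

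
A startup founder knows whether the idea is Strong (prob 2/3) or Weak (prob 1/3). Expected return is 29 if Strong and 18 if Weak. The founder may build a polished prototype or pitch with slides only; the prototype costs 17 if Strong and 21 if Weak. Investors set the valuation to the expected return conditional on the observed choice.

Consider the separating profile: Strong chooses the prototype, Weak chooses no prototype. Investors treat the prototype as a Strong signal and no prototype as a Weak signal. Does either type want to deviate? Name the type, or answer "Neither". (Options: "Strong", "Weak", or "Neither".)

The prototype pays 29; no prototype pays 18.
Strong: assigned the prototype, nets 29 − 17 = 12; deviating to no prototype nets 18.
Weak: assigned no prototype, nets 18; deviating to the prototype nets 29 − 21 = 8.
The Strong type gains 6 by deviating.

Strong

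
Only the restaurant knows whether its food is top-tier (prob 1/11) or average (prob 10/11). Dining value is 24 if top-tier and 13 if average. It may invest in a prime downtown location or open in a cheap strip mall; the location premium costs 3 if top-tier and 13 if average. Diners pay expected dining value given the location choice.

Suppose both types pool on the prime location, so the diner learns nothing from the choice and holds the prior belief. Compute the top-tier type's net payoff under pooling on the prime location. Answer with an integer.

Pooled price premium = 1/11·24 + 10/11·13 = 14.
top-tier pays cost 3 for the prime location, so net payoff = 14 − 3 = 11.

11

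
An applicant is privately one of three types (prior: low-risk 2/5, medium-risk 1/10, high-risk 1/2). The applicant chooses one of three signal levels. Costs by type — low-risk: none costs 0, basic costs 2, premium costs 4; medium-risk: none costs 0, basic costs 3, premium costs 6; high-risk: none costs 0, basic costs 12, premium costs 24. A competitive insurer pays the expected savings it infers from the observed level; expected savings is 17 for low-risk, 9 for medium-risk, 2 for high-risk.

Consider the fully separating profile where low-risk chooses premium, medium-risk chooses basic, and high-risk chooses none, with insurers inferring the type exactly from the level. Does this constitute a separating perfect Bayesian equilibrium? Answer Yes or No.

No

Separating rebates: premium → 17, basic → 9, none → 2.
low-risk (assigned premium): none: 2 − 0 = 2; basic: 9 − 2 = 7; premium: 17 − 4 = 13. low-risk stays.
medium-risk (assigned basic): none: 2 − 0 = 2; basic: 9 − 3 = 6; premium: 17 − 6 = 11. medium-risk prefers premium.
high-risk (assigned none): none: 2 − 0 = 2; basic: 9 − 12 = -3; premium: 17 − 24 = -7. high-risk stays.
At least one type deviates; the separating profile fails.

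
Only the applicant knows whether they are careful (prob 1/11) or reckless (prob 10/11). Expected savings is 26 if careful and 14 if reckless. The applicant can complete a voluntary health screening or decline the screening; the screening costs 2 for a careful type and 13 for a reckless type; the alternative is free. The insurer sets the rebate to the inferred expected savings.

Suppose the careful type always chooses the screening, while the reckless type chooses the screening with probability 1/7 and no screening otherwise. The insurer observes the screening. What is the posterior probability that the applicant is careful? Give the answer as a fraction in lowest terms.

P(the screening) = (1/11)·1 + (10/11)·(1/7) = 17/77.
By Bayes' rule, P(careful | the screening) = (1/11) / (17/77) = 7/17.

7/17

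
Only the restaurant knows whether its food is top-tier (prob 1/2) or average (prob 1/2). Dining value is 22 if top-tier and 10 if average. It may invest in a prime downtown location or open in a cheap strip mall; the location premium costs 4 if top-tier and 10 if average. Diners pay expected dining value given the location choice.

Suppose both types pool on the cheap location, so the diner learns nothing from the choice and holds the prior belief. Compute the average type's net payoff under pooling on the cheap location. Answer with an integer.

16

Pooled price premium = 1/2·22 + 1/2·10 = 16.
average pays no cost for the cheap location, so net payoff = 16.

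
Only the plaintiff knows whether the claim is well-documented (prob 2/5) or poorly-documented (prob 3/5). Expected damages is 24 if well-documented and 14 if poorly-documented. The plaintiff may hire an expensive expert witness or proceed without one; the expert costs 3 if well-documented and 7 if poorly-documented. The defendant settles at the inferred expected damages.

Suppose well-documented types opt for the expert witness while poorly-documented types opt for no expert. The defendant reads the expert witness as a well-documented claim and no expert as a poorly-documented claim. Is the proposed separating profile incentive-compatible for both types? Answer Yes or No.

No

Under these beliefs, the expert witness earns settlement 24 and no expert earns settlement 14.
well-documented: the expert witness nets 24 − 3 = 21; no expert nets 14. well-documented prefers the expert witness.
poorly-documented: the expert witness nets 24 − 7 = 17; no expert nets 14. poorly-documented would deviate to the expert witness.
poorly-documented has a profitable deviation, so the profile is not an equilibrium.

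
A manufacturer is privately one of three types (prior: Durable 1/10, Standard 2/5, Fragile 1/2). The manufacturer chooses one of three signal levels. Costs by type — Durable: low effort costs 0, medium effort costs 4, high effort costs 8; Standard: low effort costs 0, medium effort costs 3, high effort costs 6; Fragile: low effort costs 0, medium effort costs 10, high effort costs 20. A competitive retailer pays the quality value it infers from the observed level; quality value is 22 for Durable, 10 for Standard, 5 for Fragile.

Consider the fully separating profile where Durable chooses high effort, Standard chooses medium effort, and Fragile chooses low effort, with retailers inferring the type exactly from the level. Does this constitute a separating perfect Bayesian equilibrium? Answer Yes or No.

No

Separating prices: high effort → 22, medium effort → 10, low effort → 5.
Durable (assigned high effort): low effort: 5 − 0 = 5; medium effort: 10 − 4 = 6; high effort: 22 − 8 = 14. Durable stays.
Standard (assigned medium effort): low effort: 5 − 0 = 5; medium effort: 10 − 3 = 7; high effort: 22 − 6 = 16. Standard prefers high effort.
Fragile (assigned low effort): low effort: 5 − 0 = 5; medium effort: 10 − 10 = 0; high effort: 22 − 20 = 2. Fragile stays.
At least one type deviates; the separating profile fails.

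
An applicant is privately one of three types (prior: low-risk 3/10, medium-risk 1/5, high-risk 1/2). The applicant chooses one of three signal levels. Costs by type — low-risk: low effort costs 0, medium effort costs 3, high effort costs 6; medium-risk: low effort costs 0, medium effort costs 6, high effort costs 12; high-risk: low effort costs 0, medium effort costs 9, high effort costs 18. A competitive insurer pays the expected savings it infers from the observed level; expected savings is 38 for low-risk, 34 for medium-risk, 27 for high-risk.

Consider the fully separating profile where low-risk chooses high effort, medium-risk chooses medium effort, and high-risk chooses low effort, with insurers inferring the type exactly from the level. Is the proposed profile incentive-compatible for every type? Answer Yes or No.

Separating rebates: high effort → 38, medium effort → 34, low effort → 27.
low-risk (assigned high effort): low effort: 27 − 0 = 27; medium effort: 34 − 3 = 31; high effort: 38 − 6 = 32. low-risk stays.
medium-risk (assigned medium effort): low effort: 27 − 0 = 27; medium effort: 34 − 6 = 28; high effort: 38 − 12 = 26. medium-risk stays.
high-risk (assigned low effort): low effort: 27 − 0 = 27; medium effort: 34 − 9 = 25; high effort: 38 − 18 = 20. high-risk stays.
Every type prefers its assigned level; separation holds.

Yes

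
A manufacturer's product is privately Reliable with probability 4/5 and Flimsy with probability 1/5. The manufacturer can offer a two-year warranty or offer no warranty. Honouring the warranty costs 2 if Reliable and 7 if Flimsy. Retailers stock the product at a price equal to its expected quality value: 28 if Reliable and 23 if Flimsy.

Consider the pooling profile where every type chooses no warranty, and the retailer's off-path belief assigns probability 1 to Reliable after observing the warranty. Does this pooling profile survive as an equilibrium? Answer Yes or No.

On path, the retailer holds the prior and pays 4/5·28 + 1/5·23 = 27. Off path (the warranty), believing Reliable, it pays 28.
Reliable: no warranty nets 27; the warranty nets 28 − 2 = 26. Reliable stays.
Flimsy: no warranty nets 27; the warranty nets 28 − 7 = 21. Flimsy stays.
No type deviates, so pooling is sustained.

Yes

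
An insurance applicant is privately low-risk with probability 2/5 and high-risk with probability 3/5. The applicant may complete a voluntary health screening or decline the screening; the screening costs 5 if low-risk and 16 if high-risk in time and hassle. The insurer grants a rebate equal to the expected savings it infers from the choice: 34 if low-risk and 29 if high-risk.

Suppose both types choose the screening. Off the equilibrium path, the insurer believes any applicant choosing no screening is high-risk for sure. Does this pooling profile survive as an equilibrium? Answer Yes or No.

On path, the insurer holds the prior and pays 2/5·34 + 3/5·29 = 31. Off path (no screening), believing high-risk, it pays 29.
low-risk: the screening nets 31 − 5 = 26; no screening nets 29. low-risk would deviate.
high-risk: the screening nets 31 − 16 = 15; no screening nets 29. high-risk would deviate.
A type deviates, so pooling fails.

No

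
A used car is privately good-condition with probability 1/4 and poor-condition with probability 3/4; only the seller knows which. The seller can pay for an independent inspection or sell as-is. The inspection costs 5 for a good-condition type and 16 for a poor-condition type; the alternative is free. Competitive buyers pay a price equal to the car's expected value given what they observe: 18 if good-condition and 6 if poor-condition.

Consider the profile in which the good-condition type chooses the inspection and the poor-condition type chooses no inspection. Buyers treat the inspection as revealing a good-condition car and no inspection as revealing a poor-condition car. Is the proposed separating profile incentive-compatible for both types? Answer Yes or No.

Yes

Under these beliefs, the inspection earns price 18 and no inspection earns price 6.
good-condition: the inspection nets 18 − 5 = 13; no inspection nets 6. good-condition prefers the inspection.
poor-condition: the inspection nets 18 − 16 = 2; no inspection nets 6. poor-condition prefers no inspection.
Neither type deviates, so the separating profile is an equilibrium.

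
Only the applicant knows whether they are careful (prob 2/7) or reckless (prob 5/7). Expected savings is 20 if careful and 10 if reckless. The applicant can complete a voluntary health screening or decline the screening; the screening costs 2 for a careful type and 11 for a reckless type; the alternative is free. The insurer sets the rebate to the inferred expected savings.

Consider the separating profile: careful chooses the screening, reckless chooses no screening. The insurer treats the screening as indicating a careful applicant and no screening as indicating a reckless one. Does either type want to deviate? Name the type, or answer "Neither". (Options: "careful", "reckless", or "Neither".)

Neither

The screening pays 20; no screening pays 10.
careful: assigned the screening, nets 20 − 2 = 18; deviating to no screening nets 10.
reckless: assigned no screening, nets 10; deviating to the screening nets 20 − 11 = 9.
Both types strictly prefer their assigned action; no profitable deviation.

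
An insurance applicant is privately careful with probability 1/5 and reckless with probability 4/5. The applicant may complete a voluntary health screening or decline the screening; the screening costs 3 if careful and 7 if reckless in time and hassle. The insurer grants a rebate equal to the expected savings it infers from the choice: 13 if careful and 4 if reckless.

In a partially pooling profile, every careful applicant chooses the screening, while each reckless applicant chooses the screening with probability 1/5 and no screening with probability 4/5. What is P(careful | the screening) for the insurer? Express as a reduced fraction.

5/9

P(the screening) = (1/5)·1 + (4/5)·(1/5) = 9/25.
By Bayes' rule, P(careful | the screening) = (1/5) / (9/25) = 5/9.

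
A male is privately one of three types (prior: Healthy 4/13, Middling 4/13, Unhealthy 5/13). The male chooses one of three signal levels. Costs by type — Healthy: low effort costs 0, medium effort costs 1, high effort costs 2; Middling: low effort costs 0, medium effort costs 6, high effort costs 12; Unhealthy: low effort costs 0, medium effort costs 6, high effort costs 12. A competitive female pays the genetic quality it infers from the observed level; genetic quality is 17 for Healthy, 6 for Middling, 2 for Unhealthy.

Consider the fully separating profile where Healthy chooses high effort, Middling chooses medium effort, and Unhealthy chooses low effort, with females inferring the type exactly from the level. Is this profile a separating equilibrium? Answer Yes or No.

Separating mating payoffs: high effort → 17, medium effort → 6, low effort → 2.
Healthy (assigned high effort): low effort: 2 − 0 = 2; medium effort: 6 − 1 = 5; high effort: 17 − 2 = 15. Healthy stays.
Middling (assigned medium effort): low effort: 2 − 0 = 2; medium effort: 6 − 6 = 0; high effort: 17 − 12 = 5. Middling prefers high effort.
Unhealthy (assigned low effort): low effort: 2 − 0 = 2; medium effort: 6 − 6 = 0; high effort: 17 − 12 = 5. Unhealthy prefers high effort.
At least one type deviates; the separating profile fails.

No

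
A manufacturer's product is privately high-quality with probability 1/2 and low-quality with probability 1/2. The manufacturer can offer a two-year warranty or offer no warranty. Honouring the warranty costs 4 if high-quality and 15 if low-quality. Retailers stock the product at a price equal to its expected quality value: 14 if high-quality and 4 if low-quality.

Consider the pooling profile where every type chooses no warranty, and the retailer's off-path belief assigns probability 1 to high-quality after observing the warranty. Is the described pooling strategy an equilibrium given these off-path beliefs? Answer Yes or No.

On path, the retailer holds the prior and pays 1/2·14 + 1/2·4 = 9. Off path (the warranty), believing high-quality, it pays 14.
high-quality: no warranty nets 9; the warranty nets 14 − 4 = 10. high-quality would deviate.
low-quality: no warranty nets 9; the warranty nets 14 − 15 = -1. low-quality stays.
A type deviates, so pooling fails.

No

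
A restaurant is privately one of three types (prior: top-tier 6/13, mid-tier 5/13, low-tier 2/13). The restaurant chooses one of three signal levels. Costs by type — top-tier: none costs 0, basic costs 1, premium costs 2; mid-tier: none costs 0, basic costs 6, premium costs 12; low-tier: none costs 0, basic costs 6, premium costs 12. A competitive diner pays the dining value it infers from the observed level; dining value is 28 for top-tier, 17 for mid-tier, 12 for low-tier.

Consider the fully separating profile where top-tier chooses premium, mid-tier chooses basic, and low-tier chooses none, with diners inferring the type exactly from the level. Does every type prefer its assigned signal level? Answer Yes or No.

Separating price premiums: premium → 28, basic → 17, none → 12.
top-tier (assigned premium): none: 12 − 0 = 12; basic: 17 − 1 = 16; premium: 28 − 2 = 26. top-tier stays.
mid-tier (assigned basic): none: 12 − 0 = 12; basic: 17 − 6 = 11; premium: 28 − 12 = 16. mid-tier prefers premium.
low-tier (assigned none): none: 12 − 0 = 12; basic: 17 − 6 = 11; premium: 28 − 12 = 16. low-tier prefers premium.
At least one type deviates; the separating profile fails.

No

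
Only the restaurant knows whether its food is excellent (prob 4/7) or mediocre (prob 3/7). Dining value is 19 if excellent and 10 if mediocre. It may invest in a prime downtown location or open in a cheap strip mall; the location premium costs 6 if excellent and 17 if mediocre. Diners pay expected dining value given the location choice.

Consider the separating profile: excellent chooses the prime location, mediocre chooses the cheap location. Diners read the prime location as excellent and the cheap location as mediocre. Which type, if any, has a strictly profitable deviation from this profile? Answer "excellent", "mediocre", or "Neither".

The prime location pays 19; the cheap location pays 10.
excellent: assigned the prime location, nets 19 − 6 = 13; deviating to the cheap location nets 10.
mediocre: assigned the cheap location, nets 10; deviating to the prime location nets 19 − 17 = 2.
Both types strictly prefer their assigned action; no profitable deviation.

Neither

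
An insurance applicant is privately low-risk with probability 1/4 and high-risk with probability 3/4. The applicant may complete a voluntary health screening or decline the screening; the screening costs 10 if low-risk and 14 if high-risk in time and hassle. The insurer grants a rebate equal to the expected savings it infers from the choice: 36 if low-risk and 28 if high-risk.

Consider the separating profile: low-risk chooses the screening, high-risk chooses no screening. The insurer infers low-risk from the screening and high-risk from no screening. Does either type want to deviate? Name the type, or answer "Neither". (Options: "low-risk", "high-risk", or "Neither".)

low-risk

The screening pays 36; no screening pays 28.
low-risk: assigned the screening, nets 36 − 10 = 26; deviating to no screening nets 28.
high-risk: assigned no screening, nets 28; deviating to the screening nets 36 − 14 = 22.
The low-risk type gains 2 by deviating.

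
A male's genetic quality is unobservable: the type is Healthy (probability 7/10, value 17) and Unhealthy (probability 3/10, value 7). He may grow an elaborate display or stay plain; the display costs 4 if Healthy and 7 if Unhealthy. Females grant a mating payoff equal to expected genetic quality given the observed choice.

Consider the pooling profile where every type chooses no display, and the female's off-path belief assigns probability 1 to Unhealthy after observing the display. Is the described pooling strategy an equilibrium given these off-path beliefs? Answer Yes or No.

Yes

On path, the female holds the prior and pays 7/10·17 + 3/10·7 = 14. Off path (the display), believing Unhealthy, it pays 7.
Healthy: no display nets 14; the display nets 7 − 4 = 3. Healthy stays.
Unhealthy: no display nets 14; the display nets 7 − 7 = 0. Unhealthy stays.
No type deviates, so pooling is sustained.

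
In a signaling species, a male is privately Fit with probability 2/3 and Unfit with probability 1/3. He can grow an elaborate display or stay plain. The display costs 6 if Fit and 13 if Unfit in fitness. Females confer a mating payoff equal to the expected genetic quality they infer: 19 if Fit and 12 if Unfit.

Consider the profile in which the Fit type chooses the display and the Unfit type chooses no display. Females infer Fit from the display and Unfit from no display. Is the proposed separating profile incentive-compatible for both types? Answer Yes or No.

Under these beliefs, the display earns mating payoff 19 and no display earns mating payoff 12.
Fit: the display nets 19 − 6 = 13; no display nets 12. Fit prefers the display.
Unfit: the display nets 19 − 13 = 6; no display nets 12. Unfit prefers no display.
Neither type deviates, so the separating profile is an equilibrium.

Yes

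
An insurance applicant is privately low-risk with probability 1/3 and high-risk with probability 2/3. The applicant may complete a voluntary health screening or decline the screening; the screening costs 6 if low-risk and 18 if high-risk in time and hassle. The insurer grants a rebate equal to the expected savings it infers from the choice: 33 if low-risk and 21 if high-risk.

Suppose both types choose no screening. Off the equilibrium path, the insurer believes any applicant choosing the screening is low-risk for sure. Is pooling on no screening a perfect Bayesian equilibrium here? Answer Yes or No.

No

On path, the insurer holds the prior and pays 1/3·33 + 2/3·21 = 25. Off path (the screening), believing low-risk, it pays 33.
low-risk: no screening nets 25; the screening nets 33 − 6 = 27. low-risk would deviate.
high-risk: no screening nets 25; the screening nets 33 − 18 = 15. high-risk stays.
A type deviates, so pooling fails.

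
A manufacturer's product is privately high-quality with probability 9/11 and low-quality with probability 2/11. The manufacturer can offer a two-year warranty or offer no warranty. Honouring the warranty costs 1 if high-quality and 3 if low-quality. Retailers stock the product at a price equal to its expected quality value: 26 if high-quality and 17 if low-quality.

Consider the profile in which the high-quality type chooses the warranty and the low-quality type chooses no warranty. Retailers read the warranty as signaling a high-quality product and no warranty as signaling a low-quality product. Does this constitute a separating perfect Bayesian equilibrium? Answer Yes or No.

No

Under these beliefs, the warranty earns price 26 and no warranty earns price 17.
high-quality: the warranty nets 26 − 1 = 25; no warranty nets 17. high-quality prefers the warranty.
low-quality: the warranty nets 26 − 3 = 23; no warranty nets 17. low-quality would deviate to the warranty.
low-quality has a profitable deviation, so the profile is not an equilibrium.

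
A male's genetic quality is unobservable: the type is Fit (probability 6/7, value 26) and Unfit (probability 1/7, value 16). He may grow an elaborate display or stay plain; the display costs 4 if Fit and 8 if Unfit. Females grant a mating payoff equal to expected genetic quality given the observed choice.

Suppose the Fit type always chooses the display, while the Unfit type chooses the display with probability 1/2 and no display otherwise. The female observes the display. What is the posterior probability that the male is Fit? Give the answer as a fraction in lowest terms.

P(the display) = (6/7)·1 + (1/7)·(1/2) = 13/14.
By Bayes' rule, P(Fit | the display) = (6/7) / (13/14) = 12/13.

12/13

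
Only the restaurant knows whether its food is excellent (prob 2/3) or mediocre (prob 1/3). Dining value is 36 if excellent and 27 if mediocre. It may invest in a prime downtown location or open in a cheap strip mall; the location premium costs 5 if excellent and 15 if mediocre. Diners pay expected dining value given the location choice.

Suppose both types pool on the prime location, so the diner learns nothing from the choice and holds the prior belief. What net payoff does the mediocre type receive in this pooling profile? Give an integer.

Pooled price premium = 2/3·36 + 1/3·27 = 33.
mediocre pays cost 15 for the prime location, so net payoff = 33 − 15 = 18.

18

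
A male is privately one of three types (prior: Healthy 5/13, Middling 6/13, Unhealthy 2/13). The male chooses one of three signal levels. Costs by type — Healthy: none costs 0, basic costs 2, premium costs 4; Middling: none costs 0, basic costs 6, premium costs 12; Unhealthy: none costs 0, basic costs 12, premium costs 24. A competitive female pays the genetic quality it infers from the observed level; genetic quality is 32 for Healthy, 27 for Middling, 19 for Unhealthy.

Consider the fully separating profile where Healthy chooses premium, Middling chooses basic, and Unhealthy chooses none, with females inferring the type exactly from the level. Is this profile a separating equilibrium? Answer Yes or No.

Separating mating payoffs: premium → 32, basic → 27, none → 19.
Healthy (assigned premium): none: 19 − 0 = 19; basic: 27 − 2 = 25; premium: 32 − 4 = 28. Healthy stays.
Middling (assigned basic): none: 19 − 0 = 19; basic: 27 − 6 = 21; premium: 32 − 12 = 20. Middling stays.
Unhealthy (assigned none): none: 19 − 0 = 19; basic: 27 − 12 = 15; premium: 32 − 24 = 8. Unhealthy stays.
Every type prefers its assigned level; separation holds.

Yes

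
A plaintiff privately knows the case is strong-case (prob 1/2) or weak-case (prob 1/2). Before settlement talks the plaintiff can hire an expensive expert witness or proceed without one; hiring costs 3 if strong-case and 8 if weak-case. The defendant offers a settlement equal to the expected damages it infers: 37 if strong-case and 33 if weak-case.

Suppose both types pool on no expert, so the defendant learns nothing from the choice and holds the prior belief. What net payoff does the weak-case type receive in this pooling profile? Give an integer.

Pooled settlement = 1/2·37 + 1/2·33 = 35.
weak-case pays no cost for no expert, so net payoff = 35.

35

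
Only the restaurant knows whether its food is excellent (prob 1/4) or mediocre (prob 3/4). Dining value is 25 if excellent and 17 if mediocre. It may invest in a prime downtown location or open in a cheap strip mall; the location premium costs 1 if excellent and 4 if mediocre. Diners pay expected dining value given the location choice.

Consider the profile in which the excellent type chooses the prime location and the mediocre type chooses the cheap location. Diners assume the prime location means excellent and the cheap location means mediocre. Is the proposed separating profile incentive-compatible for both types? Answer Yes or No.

No

Under these beliefs, the prime location earns price premium 25 and the cheap location earns price premium 17.
excellent: the prime location nets 25 − 1 = 24; the cheap location nets 17. excellent prefers the prime location.
mediocre: the prime location nets 25 − 4 = 21; the cheap location nets 17. mediocre would deviate to the prime location.
mediocre has a profitable deviation, so the profile is not an equilibrium.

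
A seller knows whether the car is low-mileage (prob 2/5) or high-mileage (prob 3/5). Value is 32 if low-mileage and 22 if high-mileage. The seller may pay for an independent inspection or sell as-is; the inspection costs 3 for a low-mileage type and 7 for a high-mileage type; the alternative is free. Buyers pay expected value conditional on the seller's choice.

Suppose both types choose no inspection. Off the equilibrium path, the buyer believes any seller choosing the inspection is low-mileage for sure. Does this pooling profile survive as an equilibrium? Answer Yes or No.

On path, the buyer holds the prior and pays 2/5·32 + 3/5·22 = 26. Off path (the inspection), believing low-mileage, it pays 32.
low-mileage: no inspection nets 26; the inspection nets 32 − 3 = 29. low-mileage would deviate.
high-mileage: no inspection nets 26; the inspection nets 32 − 7 = 25. high-mileage stays.
A type deviates, so pooling fails.

No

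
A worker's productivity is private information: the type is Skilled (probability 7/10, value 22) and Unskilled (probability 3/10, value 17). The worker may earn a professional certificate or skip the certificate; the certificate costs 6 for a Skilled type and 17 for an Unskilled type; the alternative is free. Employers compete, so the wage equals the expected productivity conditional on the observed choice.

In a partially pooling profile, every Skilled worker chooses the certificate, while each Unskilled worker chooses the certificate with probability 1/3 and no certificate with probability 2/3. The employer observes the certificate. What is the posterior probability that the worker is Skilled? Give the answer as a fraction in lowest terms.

P(the certificate) = (7/10)·1 + (3/10)·(1/3) = 4/5.
By Bayes' rule, P(Skilled | the certificate) = (7/10) / (4/5) = 7/8.

7/8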